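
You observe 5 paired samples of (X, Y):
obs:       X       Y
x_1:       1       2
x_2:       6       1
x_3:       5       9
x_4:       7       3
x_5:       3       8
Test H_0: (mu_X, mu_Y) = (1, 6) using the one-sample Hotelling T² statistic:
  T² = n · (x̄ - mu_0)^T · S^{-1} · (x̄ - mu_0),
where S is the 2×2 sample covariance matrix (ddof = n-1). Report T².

Step 1 — sample mean vector:
  mean(X) = (1 + 6 + 5 + 7 + 3) / 5 = 22/5 = 4.4
  mean(Y) = (2 + 1 + 9 + 3 + 8) / 5 = 23/5 = 4.6
  x̄ = (4.4, 4.6),  deviation x̄ - mu_0 = (4.4, 4.6) - (1, 6) = (3.4, -1.4).

Step 2 — sample covariance matrix, S[i,j] = (1/(n-1)) · Σ_k (x_{k,i} - mean_i) · (x_{k,j} - mean_j), divisor n-1 = 4:
  S[X,X] = ((-3.4)·(-3.4) + (1.6)·(1.6) + (0.6)·(0.6) + (2.6)·(2.6) + (-1.4)·(-1.4)) / 4 = 23.2/4 = 5.8
  S[X,Y] = ((-3.4)·(-2.6) + (1.6)·(-3.6) + (0.6)·(4.4) + (2.6)·(-1.6) + (-1.4)·(3.4)) / 4 = -3.2/4 = -0.8
  S[Y,Y] = ((-2.6)·(-2.6) + (-3.6)·(-3.6) + (4.4)·(4.4) + (-1.6)·(-1.6) + (3.4)·(3.4)) / 4 = 53.2/4 = 13.3
  S = [[5.8, -0.8],
 [-0.8, 13.3]].

Step 3 — invert S. det(S) = 5.8·13.3 - (-0.8)² = 76.5.
  S^{-1} = (1/det) · [[d, -b], [-b, a]] = [[0.1739, 0.0105],
 [0.0105, 0.0758]].

Step 4 — quadratic form (x̄ - mu_0)^T · S^{-1} · (x̄ - mu_0):
  S^{-1} · (x̄ - mu_0) = (0.5765, -0.0706),
  (x̄ - mu_0)^T · [...] = (3.4)·(0.5765) + (-1.4)·(-0.0706) = 2.0588.

Step 5 — scale by n: T² = 5 · 2.0588 = 10.2941.

T² ≈ 10.2941


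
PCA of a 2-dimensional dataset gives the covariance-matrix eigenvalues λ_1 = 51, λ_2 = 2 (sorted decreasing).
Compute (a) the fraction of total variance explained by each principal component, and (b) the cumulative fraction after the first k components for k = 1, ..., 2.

Step 1 — total variance = trace(Sigma) = Σ λ_i = 51 + 2 = 53.

Step 2 — fraction explained by component i = λ_i / Σ λ:
  PC1: 51/53 = 0.9623
  PC2: 2/53 = 0.0377

Step 3 — cumulative fraction after k components = (λ_1 + ... + λ_k) / Σ λ:
  k = 1: 51/53 = 0.9623
  k = 2: (51 + 2)/53 = 53/53 = 1

Summary (fraction, with percent):

explained: PC1 0.9623 (96.23%), PC2 0.0377 (3.77%);  cumulative: 0.9623, 1


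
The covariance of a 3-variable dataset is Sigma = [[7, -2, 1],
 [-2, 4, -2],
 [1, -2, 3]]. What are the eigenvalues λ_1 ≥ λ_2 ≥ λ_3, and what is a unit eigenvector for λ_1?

Step 1 — characteristic polynomial p(λ) = det(λI - Sigma) = λ³ - tr·λ² + c_1·λ - det, where tr = trace, c_1 = sum of the principal 2×2 minors, det = det(Sigma):
  tr = 7 + 4 + 3 = 14,
  c_1 = (7·4 - (-2)²) + (7·3 - (1)²) + (4·3 - (-2)²) = 24 + 20 + 8 = 52,
  det = 7·(4·3 - (-2)²) - (-2)·((-2)·3 - (-2)·(1)) + (1)·((-2)·(-2) - 4·(1)) = 7·(8) - (-2)·(-4) + (1)·(0) = 48.
  So p(λ) = λ³ - 14λ² + 52λ - 48.
Step 2 — look for an integer root (rational root theorem: any rational root is an integer divisor of 48). Testing λ = 4:
  p(4) = 64 - 224 + 208 - 48 = 0  ✓
  Dividing out (λ - 4): p(λ) = (λ - 4)(λ² - 10λ + 12).
Step 3 — remaining eigenvalues from the quadratic λ² - 10λ + 12 = 0:
  Δ = 10² - 4·12 = 100 - 48 = 52,  λ = (10 ± √52)/2 = (10 ± 7.2111)/2 ≈ 8.6056 or 1.3944.
  Sorted: λ_1 = 8.6056,  λ_2 = 4,  λ_3 = 1.3944  (check: sum = 14 = tr ✓).

Step 4 — unit eigenvector for λ_1 ≈ 8.6056: v spans the null space of (Sigma - λ_1 I), whose rows are
  r_1 = (-1.6056, -2, 1),  r_2 = (-2, -4.6056, -2),  r_3 = (1, -2, -5.6056).
  v is orthogonal to every row, so take v ∝ r_1 × r_2 = ((-2)·(-2) - (1)·(-4.6056), (1)·(-2) - (-1.6056)·(-2), (-1.6056)·(-4.6056) - (-2)·(-2)) ≈ (8.6056, -5.2111, 3.3944).
  Let u = (8.6056, -5.2111, 3.3944).
  ||u|| = √((8.6056)² + (-5.2111)² + (3.3944)²) = √(112.7334) ≈ 10.6176,  v_1 = u/||u|| ≈ (0.8105, -0.4908, 0.3197) (||v_1|| = 1).

λ_1 = 8.6056,  λ_2 = 4,  λ_3 = 1.3944;  v_1 ≈ (0.8105, -0.4908, 0.3197)


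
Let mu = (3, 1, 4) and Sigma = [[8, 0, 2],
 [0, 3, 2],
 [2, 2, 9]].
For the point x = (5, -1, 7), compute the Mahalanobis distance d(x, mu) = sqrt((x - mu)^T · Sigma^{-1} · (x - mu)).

Step 1 — centre the observation: (x - mu) = (2, -2, 3).

Step 2 — invert Sigma (cofactor / det for 3×3, or solve directly):
  Sigma^{-1} = [[0.1337, 0.0233, -0.0349],
 [0.0233, 0.3953, -0.093],
 [-0.0349, -0.093, 0.1395]].

Step 3 — form the quadratic (x - mu)^T · Sigma^{-1} · (x - mu):
  Sigma^{-1} · (x - mu) = (0.1163, -1.0233, 0.5349).
  (x - mu)^T · [Sigma^{-1} · (x - mu)] = (2)·(0.1163) + (-2)·(-1.0233) + (3)·(0.5349) = 3.8837.

Step 4 — take square root: d = √(3.8837) ≈ 1.9707.

d(x, mu) = √(3.8837) ≈ 1.9707


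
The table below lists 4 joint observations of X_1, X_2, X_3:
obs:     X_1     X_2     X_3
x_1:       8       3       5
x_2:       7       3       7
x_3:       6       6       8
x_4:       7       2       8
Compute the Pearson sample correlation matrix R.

Step 1 — column means:
  mean(X_1) = (8 + 7 + 6 + 7) / 4 = 28/4 = 7
  mean(X_2) = (3 + 3 + 6 + 2) / 4 = 14/4 = 3.5
  mean(X_3) = (5 + 7 + 8 + 8) / 4 = 28/4 = 7

Step 2 — sample variances and covariances s[i,j] = (1/(n-1)) · Σ_k (x_{k,i} - mean_i) · (x_{k,j} - mean_j), with n-1 = 3:
  s[X_1,X_1] = ((1)·(1) + (0)·(0) + (-1)·(-1) + (0)·(0)) / 3 = 2/3 = 0.6667
  s[X_1,X_2] = ((1)·(-0.5) + (0)·(-0.5) + (-1)·(2.5) + (0)·(-1.5)) / 3 = -3/3 = -1
  s[X_1,X_3] = ((1)·(-2) + (0)·(0) + (-1)·(1) + (0)·(1)) / 3 = -3/3 = -1
  s[X_2,X_2] = ((-0.5)·(-0.5) + (-0.5)·(-0.5) + (2.5)·(2.5) + (-1.5)·(-1.5)) / 3 = 9/3 = 3
  s[X_2,X_3] = ((-0.5)·(-2) + (-0.5)·(0) + (2.5)·(1) + (-1.5)·(1)) / 3 = 2/3 = 0.6667
  s[X_3,X_3] = ((-2)·(-2) + (0)·(0) + (1)·(1) + (1)·(1)) / 3 = 6/3 = 2
  Sample standard deviations s_i = √(s[i,i]):
  s(X_1) = √(0.6667) = 0.8165
  s(X_2) = √(3) = 1.7321
  s(X_3) = √(2) = 1.4142

Step 3 — r_{ij} = s_{ij} / (s_i · s_j):
  r[X_1,X_1] = 1 (diagonal).
  r[X_1,X_2] = -1 / (0.8165 · 1.7321) = -1 / 1.4142 = -0.7071
  r[X_1,X_3] = -1 / (0.8165 · 1.4142) = -1 / 1.1547 = -0.866
  r[X_2,X_2] = 1 (diagonal).
  r[X_2,X_3] = 0.6667 / (1.7321 · 1.4142) = 0.6667 / 2.4495 = 0.2722
  r[X_3,X_3] = 1 (diagonal).

R is symmetric with unit diagonal. Assembling:

R = [[1, -0.7071, -0.866],
 [-0.7071, 1, 0.2722],
 [-0.866, 0.2722, 1]]


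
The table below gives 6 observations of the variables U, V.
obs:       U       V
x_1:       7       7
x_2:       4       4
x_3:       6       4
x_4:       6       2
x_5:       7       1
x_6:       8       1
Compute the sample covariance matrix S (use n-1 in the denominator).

Step 1 — column means:
  mean(U) = (7 + 4 + 6 + 6 + 7 + 8) / 6 = 38/6 = 6.3333
  mean(V) = (7 + 4 + 4 + 2 + 1 + 1) / 6 = 19/6 = 3.1667

Step 2 — sample covariance S[i,j] = (1/(n-1)) · Σ_k (x_{k,i} - mean_i) · (x_{k,j} - mean_j), with n-1 = 5.
  S[U,U] = ((0.6667)·(0.6667) + (-2.3333)·(-2.3333) + (-0.3333)·(-0.3333) + (-0.3333)·(-0.3333) + (0.6667)·(0.6667) + (1.6667)·(1.6667)) / 5 = 9.3333/5 = 1.8667
  S[U,V] = ((0.6667)·(3.8333) + (-2.3333)·(0.8333) + (-0.3333)·(0.8333) + (-0.3333)·(-1.1667) + (0.6667)·(-2.1667) + (1.6667)·(-2.1667)) / 5 = -4.3333/5 = -0.8667
  S[V,V] = ((3.8333)·(3.8333) + (0.8333)·(0.8333) + (0.8333)·(0.8333) + (-1.1667)·(-1.1667) + (-2.1667)·(-2.1667) + (-2.1667)·(-2.1667)) / 5 = 26.8333/5 = 5.3667

S is symmetric (S[j,i] = S[i,j]). Assembling:

S = [[1.8667, -0.8667],
 [-0.8667, 5.3667]]


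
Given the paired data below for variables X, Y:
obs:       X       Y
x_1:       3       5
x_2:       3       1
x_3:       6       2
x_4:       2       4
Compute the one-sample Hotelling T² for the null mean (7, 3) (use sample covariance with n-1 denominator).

Step 1 — sample mean vector:
  mean(X) = (3 + 3 + 6 + 2) / 4 = 14/4 = 3.5
  mean(Y) = (5 + 1 + 2 + 4) / 4 = 12/4 = 3
  x̄ = (3.5, 3),  deviation x̄ - mu_0 = (3.5, 3) - (7, 3) = (-3.5, 0).

Step 2 — sample covariance matrix, S[i,j] = (1/(n-1)) · Σ_k (x_{k,i} - mean_i) · (x_{k,j} - mean_j), divisor n-1 = 3:
  S[X,X] = ((-0.5)·(-0.5) + (-0.5)·(-0.5) + (2.5)·(2.5) + (-1.5)·(-1.5)) / 3 = 9/3 = 3
  S[X,Y] = ((-0.5)·(2) + (-0.5)·(-2) + (2.5)·(-1) + (-1.5)·(1)) / 3 = -4/3 = -1.3333
  S[Y,Y] = ((2)·(2) + (-2)·(-2) + (-1)·(-1) + (1)·(1)) / 3 = 10/3 = 3.3333
  S = [[3, -1.3333],
 [-1.3333, 3.3333]].

Step 3 — invert S. det(S) = 3·3.3333 - (-1.3333)² = 8.2222.
  S^{-1} = (1/det) · [[d, -b], [-b, a]] = [[0.4054, 0.1622],
 [0.1622, 0.3649]].

Step 4 — quadratic form (x̄ - mu_0)^T · S^{-1} · (x̄ - mu_0):
  S^{-1} · (x̄ - mu_0) = (-1.4189, -0.5676),
  (x̄ - mu_0)^T · [...] = (-3.5)·(-1.4189) + (0)·(-0.5676) = 4.9662.

Step 5 — scale by n: T² = 4 · 4.9662 = 19.8649.

T² ≈ 19.8649


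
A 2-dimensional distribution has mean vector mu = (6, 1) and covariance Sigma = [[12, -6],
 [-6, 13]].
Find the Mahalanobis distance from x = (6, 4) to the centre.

Step 1 — centre the observation: (x - mu) = (0, 3).

Step 2 — invert Sigma. det(Sigma) = 12·13 - (-6)² = 120.
  Sigma^{-1} = (1/det) · [[d, -b], [-b, a]] = [[0.1083, 0.05],
 [0.05, 0.1]].

Step 3 — form the quadratic (x - mu)^T · Sigma^{-1} · (x - mu):
  Sigma^{-1} · (x - mu) = (0.15, 0.3).
  (x - mu)^T · [Sigma^{-1} · (x - mu)] = (0)·(0.15) + (3)·(0.3) = 0.9.

Step 4 — take square root: d = √(0.9) ≈ 0.9487.

d(x, mu) = √(0.9) ≈ 0.9487


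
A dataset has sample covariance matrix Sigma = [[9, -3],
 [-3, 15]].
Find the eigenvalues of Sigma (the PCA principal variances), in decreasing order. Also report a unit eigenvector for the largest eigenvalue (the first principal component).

Step 1 — characteristic polynomial of 2×2 Sigma:
  det(Sigma - λI) = λ² - trace · λ + det = 0.
  trace = 9 + 15 = 24, det = 9·15 - (-3)² = 126.
Step 2 — discriminant:
  Δ = trace² - 4·det = 576 - 504 = 72.
Step 3 — eigenvalues:
  λ = (trace ± √Δ)/2 = (24 ± 8.4853)/2,
  λ_1 = 16.2426,  λ_2 = 7.7574.

Step 4 — unit eigenvector for λ_1: solve (Sigma - λ_1 I)v = 0. First row:
  (9 - 16.2426)·v_x + (-3)·v_y = 0, i.e. (-7.2426)·v_x + (-3)·v_y = 0,
  so v ∝ (b, λ_1 - a) = (-3, 7.2426); multiply by -1 so the first entry is positive: u = (3, -7.2426).
  ||u|| = √((3)² + (-7.2426)²) = √(61.4558) ≈ 7.8394,
  v_1 = u/||u|| ≈ (0.3827, -0.9239) (||v_1|| = 1).

λ_1 = 16.2426,  λ_2 = 7.7574;  v_1 ≈ (0.3827, -0.9239)


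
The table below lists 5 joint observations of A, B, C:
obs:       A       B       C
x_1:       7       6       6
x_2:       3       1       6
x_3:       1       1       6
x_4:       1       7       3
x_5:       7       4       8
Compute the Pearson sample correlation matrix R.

Step 1 — column means:
  mean(A) = (7 + 3 + 1 + 1 + 7) / 5 = 19/5 = 3.8
  mean(B) = (6 + 1 + 1 + 7 + 4) / 5 = 19/5 = 3.8
  mean(C) = (6 + 6 + 6 + 3 + 8) / 5 = 29/5 = 5.8

Step 2 — sample variances and covariances s[i,j] = (1/(n-1)) · Σ_k (x_{k,i} - mean_i) · (x_{k,j} - mean_j), with n-1 = 4:
  s[A,A] = ((3.2)·(3.2) + (-0.8)·(-0.8) + (-2.8)·(-2.8) + (-2.8)·(-2.8) + (3.2)·(3.2)) / 4 = 36.8/4 = 9.2
  s[A,B] = ((3.2)·(2.2) + (-0.8)·(-2.8) + (-2.8)·(-2.8) + (-2.8)·(3.2) + (3.2)·(0.2)) / 4 = 8.8/4 = 2.2
  s[A,C] = ((3.2)·(0.2) + (-0.8)·(0.2) + (-2.8)·(0.2) + (-2.8)·(-2.8) + (3.2)·(2.2)) / 4 = 14.8/4 = 3.7
  s[B,B] = ((2.2)·(2.2) + (-2.8)·(-2.8) + (-2.8)·(-2.8) + (3.2)·(3.2) + (0.2)·(0.2)) / 4 = 30.8/4 = 7.7
  s[B,C] = ((2.2)·(0.2) + (-2.8)·(0.2) + (-2.8)·(0.2) + (3.2)·(-2.8) + (0.2)·(2.2)) / 4 = -9.2/4 = -2.3
  s[C,C] = ((0.2)·(0.2) + (0.2)·(0.2) + (0.2)·(0.2) + (-2.8)·(-2.8) + (2.2)·(2.2)) / 4 = 12.8/4 = 3.2
  Sample standard deviations s_i = √(s[i,i]):
  s(A) = √(9.2) = 3.0332
  s(B) = √(7.7) = 2.7749
  s(C) = √(3.2) = 1.7889

Step 3 — r_{ij} = s_{ij} / (s_i · s_j):
  r[A,A] = 1 (diagonal).
  r[A,B] = 2.2 / (3.0332 · 2.7749) = 2.2 / 8.4167 = 0.2614
  r[A,C] = 3.7 / (3.0332 · 1.7889) = 3.7 / 5.4259 = 0.6819
  r[B,B] = 1 (diagonal).
  r[B,C] = -2.3 / (2.7749 · 1.7889) = -2.3 / 4.9639 = -0.4633
  r[C,C] = 1 (diagonal).

R is symmetric with unit diagonal. Assembling:

R = [[1, 0.2614, 0.6819],
 [0.2614, 1, -0.4633],
 [0.6819, -0.4633, 1]]


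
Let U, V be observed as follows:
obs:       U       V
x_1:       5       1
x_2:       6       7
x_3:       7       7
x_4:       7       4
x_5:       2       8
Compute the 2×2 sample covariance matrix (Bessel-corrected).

Step 1 — column means:
  mean(U) = (5 + 6 + 7 + 7 + 2) / 5 = 27/5 = 5.4
  mean(V) = (1 + 7 + 7 + 4 + 8) / 5 = 27/5 = 5.4

Step 2 — sample covariance S[i,j] = (1/(n-1)) · Σ_k (x_{k,i} - mean_i) · (x_{k,j} - mean_j), with n-1 = 4.
  S[U,U] = ((-0.4)·(-0.4) + (0.6)·(0.6) + (1.6)·(1.6) + (1.6)·(1.6) + (-3.4)·(-3.4)) / 4 = 17.2/4 = 4.3
  S[U,V] = ((-0.4)·(-4.4) + (0.6)·(1.6) + (1.6)·(1.6) + (1.6)·(-1.4) + (-3.4)·(2.6)) / 4 = -5.8/4 = -1.45
  S[V,V] = ((-4.4)·(-4.4) + (1.6)·(1.6) + (1.6)·(1.6) + (-1.4)·(-1.4) + (2.6)·(2.6)) / 4 = 33.2/4 = 8.3

S is symmetric (S[j,i] = S[i,j]). Assembling:

S = [[4.3, -1.45],
 [-1.45, 8.3]]


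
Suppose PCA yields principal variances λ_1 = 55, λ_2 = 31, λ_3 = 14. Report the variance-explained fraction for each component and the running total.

Step 1 — total variance = trace(Sigma) = Σ λ_i = 55 + 31 + 14 = 100.

Step 2 — fraction explained by component i = λ_i / Σ λ:
  PC1: 55/100 = 0.55
  PC2: 31/100 = 0.31
  PC3: 14/100 = 0.14

Step 3 — cumulative fraction after k components = (λ_1 + ... + λ_k) / Σ λ:
  k = 1: 55/100 = 0.55
  k = 2: (55 + 31)/100 = 86/100 = 0.86
  k = 3: (55 + 31 + 14)/100 = 100/100 = 1

Summary (fraction, with percent):

explained: PC1 0.55 (55%), PC2 0.31 (31%), PC3 0.14 (14%);  cumulative: 0.55, 0.86, 1


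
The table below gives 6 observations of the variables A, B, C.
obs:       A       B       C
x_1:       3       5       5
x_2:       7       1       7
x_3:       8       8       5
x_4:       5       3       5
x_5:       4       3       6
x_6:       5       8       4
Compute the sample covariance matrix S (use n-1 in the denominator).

Step 1 — column means:
  mean(A) = (3 + 7 + 8 + 5 + 4 + 5) / 6 = 32/6 = 5.3333
  mean(B) = (5 + 1 + 8 + 3 + 3 + 8) / 6 = 28/6 = 4.6667
  mean(C) = (5 + 7 + 5 + 5 + 6 + 4) / 6 = 32/6 = 5.3333

Step 2 — sample covariance S[i,j] = (1/(n-1)) · Σ_k (x_{k,i} - mean_i) · (x_{k,j} - mean_j), with n-1 = 5.
  S[A,A] = ((-2.3333)·(-2.3333) + (1.6667)·(1.6667) + (2.6667)·(2.6667) + (-0.3333)·(-0.3333) + (-1.3333)·(-1.3333) + (-0.3333)·(-0.3333)) / 5 = 17.3333/5 = 3.4667
  S[A,B] = ((-2.3333)·(0.3333) + (1.6667)·(-3.6667) + (2.6667)·(3.3333) + (-0.3333)·(-1.6667) + (-1.3333)·(-1.6667) + (-0.3333)·(3.3333)) / 5 = 3.6667/5 = 0.7333
  S[A,C] = ((-2.3333)·(-0.3333) + (1.6667)·(1.6667) + (2.6667)·(-0.3333) + (-0.3333)·(-0.3333) + (-1.3333)·(0.6667) + (-0.3333)·(-1.3333)) / 5 = 2.3333/5 = 0.4667
  S[B,B] = ((0.3333)·(0.3333) + (-3.6667)·(-3.6667) + (3.3333)·(3.3333) + (-1.6667)·(-1.6667) + (-1.6667)·(-1.6667) + (3.3333)·(3.3333)) / 5 = 41.3333/5 = 8.2667
  S[B,C] = ((0.3333)·(-0.3333) + (-3.6667)·(1.6667) + (3.3333)·(-0.3333) + (-1.6667)·(-0.3333) + (-1.6667)·(0.6667) + (3.3333)·(-1.3333)) / 5 = -12.3333/5 = -2.4667
  S[C,C] = ((-0.3333)·(-0.3333) + (1.6667)·(1.6667) + (-0.3333)·(-0.3333) + (-0.3333)·(-0.3333) + (0.6667)·(0.6667) + (-1.3333)·(-1.3333)) / 5 = 5.3333/5 = 1.0667

S is symmetric (S[j,i] = S[i,j]). Assembling:

S = [[3.4667, 0.7333, 0.4667],
 [0.7333, 8.2667, -2.4667],
 [0.4667, -2.4667, 1.0667]]


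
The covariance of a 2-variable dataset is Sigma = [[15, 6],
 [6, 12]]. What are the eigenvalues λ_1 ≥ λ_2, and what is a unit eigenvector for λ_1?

Step 1 — characteristic polynomial of 2×2 Sigma:
  det(Sigma - λI) = λ² - trace · λ + det = 0.
  trace = 15 + 12 = 27, det = 15·12 - (6)² = 144.
Step 2 — discriminant:
  Δ = trace² - 4·det = 729 - 576 = 153.
Step 3 — eigenvalues:
  λ = (trace ± √Δ)/2 = (27 ± 12.3693)/2,
  λ_1 = 19.6847,  λ_2 = 7.3153.

Step 4 — unit eigenvector for λ_1: solve (Sigma - λ_1 I)v = 0. First row:
  (15 - 19.6847)·v_x + (6)·v_y = 0, i.e. (-4.6847)·v_x + (6)·v_y = 0,
  so v ∝ (b, λ_1 - a) = (6, 4.6847) = u.
  ||u|| = √((6)² + (4.6847)²) = √(57.946) ≈ 7.6122,
  v_1 = u/||u|| ≈ (0.7882, 0.6154) (||v_1|| = 1).

λ_1 = 19.6847,  λ_2 = 7.3153;  v_1 ≈ (0.7882, 0.6154)


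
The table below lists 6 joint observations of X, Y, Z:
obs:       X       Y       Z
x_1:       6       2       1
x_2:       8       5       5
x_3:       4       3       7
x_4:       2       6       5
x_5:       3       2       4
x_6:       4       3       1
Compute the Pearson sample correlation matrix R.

Step 1 — column means:
  mean(X) = (6 + 8 + 4 + 2 + 3 + 4) / 6 = 27/6 = 4.5
  mean(Y) = (2 + 5 + 3 + 6 + 2 + 3) / 6 = 21/6 = 3.5
  mean(Z) = (1 + 5 + 7 + 5 + 4 + 1) / 6 = 23/6 = 3.8333

Step 2 — sample variances and covariances s[i,j] = (1/(n-1)) · Σ_k (x_{k,i} - mean_i) · (x_{k,j} - mean_j), with n-1 = 5:
  s[X,X] = ((1.5)·(1.5) + (3.5)·(3.5) + (-0.5)·(-0.5) + (-2.5)·(-2.5) + (-1.5)·(-1.5) + (-0.5)·(-0.5)) / 5 = 23.5/5 = 4.7
  s[X,Y] = ((1.5)·(-1.5) + (3.5)·(1.5) + (-0.5)·(-0.5) + (-2.5)·(2.5) + (-1.5)·(-1.5) + (-0.5)·(-0.5)) / 5 = -0.5/5 = -0.1
  s[X,Z] = ((1.5)·(-2.8333) + (3.5)·(1.1667) + (-0.5)·(3.1667) + (-2.5)·(1.1667) + (-1.5)·(0.1667) + (-0.5)·(-2.8333)) / 5 = -3.5/5 = -0.7
  s[Y,Y] = ((-1.5)·(-1.5) + (1.5)·(1.5) + (-0.5)·(-0.5) + (2.5)·(2.5) + (-1.5)·(-1.5) + (-0.5)·(-0.5)) / 5 = 13.5/5 = 2.7
  s[Y,Z] = ((-1.5)·(-2.8333) + (1.5)·(1.1667) + (-0.5)·(3.1667) + (2.5)·(1.1667) + (-1.5)·(0.1667) + (-0.5)·(-2.8333)) / 5 = 8.5/5 = 1.7
  s[Z,Z] = ((-2.8333)·(-2.8333) + (1.1667)·(1.1667) + (3.1667)·(3.1667) + (1.1667)·(1.1667) + (0.1667)·(0.1667) + (-2.8333)·(-2.8333)) / 5 = 28.8333/5 = 5.7667
  Sample standard deviations s_i = √(s[i,i]):
  s(X) = √(4.7) = 2.1679
  s(Y) = √(2.7) = 1.6432
  s(Z) = √(5.7667) = 2.4014

Step 3 — r_{ij} = s_{ij} / (s_i · s_j):
  r[X,X] = 1 (diagonal).
  r[X,Y] = -0.1 / (2.1679 · 1.6432) = -0.1 / 3.5623 = -0.0281
  r[X,Z] = -0.7 / (2.1679 · 2.4014) = -0.7 / 5.2061 = -0.1345
  r[Y,Y] = 1 (diagonal).
  r[Y,Z] = 1.7 / (1.6432 · 2.4014) = 1.7 / 3.9459 = 0.4308
  r[Z,Z] = 1 (diagonal).

R is symmetric with unit diagonal. Assembling:

R = [[1, -0.0281, -0.1345],
 [-0.0281, 1, 0.4308],
 [-0.1345, 0.4308, 1]]


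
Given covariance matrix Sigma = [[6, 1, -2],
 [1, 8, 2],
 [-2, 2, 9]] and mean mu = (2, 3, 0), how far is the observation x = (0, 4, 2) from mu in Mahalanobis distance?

Step 1 — centre the observation: (x - mu) = (-2, 1, 2).

Step 2 — invert Sigma (cofactor / det for 3×3, or solve directly):
  Sigma^{-1} = [[0.1894, -0.0362, 0.0501],
 [-0.0362, 0.1393, -0.039],
 [0.0501, -0.039, 0.1309]].

Step 3 — form the quadratic (x - mu)^T · Sigma^{-1} · (x - mu):
  Sigma^{-1} · (x - mu) = (-0.3148, 0.1337, 0.1226).
  (x - mu)^T · [Sigma^{-1} · (x - mu)] = (-2)·(-0.3148) + (1)·(0.1337) + (2)·(0.1226) = 1.0084.

Step 4 — take square root: d = √(1.0084) ≈ 1.0042.

d(x, mu) = √(1.0084) ≈ 1.0042


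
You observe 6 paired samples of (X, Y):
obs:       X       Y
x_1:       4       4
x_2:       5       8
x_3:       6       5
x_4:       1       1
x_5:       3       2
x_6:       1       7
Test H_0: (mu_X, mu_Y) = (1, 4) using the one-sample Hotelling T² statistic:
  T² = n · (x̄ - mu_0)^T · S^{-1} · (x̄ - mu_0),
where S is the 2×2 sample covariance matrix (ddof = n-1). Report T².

Step 1 — sample mean vector:
  mean(X) = (4 + 5 + 6 + 1 + 3 + 1) / 6 = 20/6 = 3.3333
  mean(Y) = (4 + 8 + 5 + 1 + 2 + 7) / 6 = 27/6 = 4.5
  x̄ = (3.3333, 4.5),  deviation x̄ - mu_0 = (3.3333, 4.5) - (1, 4) = (2.3333, 0.5).

Step 2 — sample covariance matrix, S[i,j] = (1/(n-1)) · Σ_k (x_{k,i} - mean_i) · (x_{k,j} - mean_j), divisor n-1 = 5:
  S[X,X] = ((0.6667)·(0.6667) + (1.6667)·(1.6667) + (2.6667)·(2.6667) + (-2.3333)·(-2.3333) + (-0.3333)·(-0.3333) + (-2.3333)·(-2.3333)) / 5 = 21.3333/5 = 4.2667
  S[X,Y] = ((0.6667)·(-0.5) + (1.6667)·(3.5) + (2.6667)·(0.5) + (-2.3333)·(-3.5) + (-0.3333)·(-2.5) + (-2.3333)·(2.5)) / 5 = 10/5 = 2
  S[Y,Y] = ((-0.5)·(-0.5) + (3.5)·(3.5) + (0.5)·(0.5) + (-3.5)·(-3.5) + (-2.5)·(-2.5) + (2.5)·(2.5)) / 5 = 37.5/5 = 7.5
  S = [[4.2667, 2],
 [2, 7.5]].

Step 3 — invert S. det(S) = 4.2667·7.5 - (2)² = 28.
  S^{-1} = (1/det) · [[d, -b], [-b, a]] = [[0.2679, -0.0714],
 [-0.0714, 0.1524]].

Step 4 — quadratic form (x̄ - mu_0)^T · S^{-1} · (x̄ - mu_0):
  S^{-1} · (x̄ - mu_0) = (0.5893, -0.0905),
  (x̄ - mu_0)^T · [...] = (2.3333)·(0.5893) + (0.5)·(-0.0905) = 1.3298.

Step 5 — scale by n: T² = 6 · 1.3298 = 7.9786.

T² ≈ 7.9786


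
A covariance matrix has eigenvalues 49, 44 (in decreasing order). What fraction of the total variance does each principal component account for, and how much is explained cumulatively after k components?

Step 1 — total variance = trace(Sigma) = Σ λ_i = 49 + 44 = 93.

Step 2 — fraction explained by component i = λ_i / Σ λ:
  PC1: 49/93 = 0.5269
  PC2: 44/93 = 0.4731

Step 3 — cumulative fraction after k components = (λ_1 + ... + λ_k) / Σ λ:
  k = 1: 49/93 = 0.5269
  k = 2: (49 + 44)/93 = 93/93 = 1

Summary (fraction, with percent):

explained: PC1 0.5269 (52.69%), PC2 0.4731 (47.31%);  cumulative: 0.5269, 1


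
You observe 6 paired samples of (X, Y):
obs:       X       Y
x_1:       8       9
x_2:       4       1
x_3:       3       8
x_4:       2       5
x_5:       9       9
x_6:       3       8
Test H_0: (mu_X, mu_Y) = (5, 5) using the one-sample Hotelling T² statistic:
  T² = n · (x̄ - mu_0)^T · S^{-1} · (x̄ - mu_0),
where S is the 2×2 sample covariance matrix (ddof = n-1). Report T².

Step 1 — sample mean vector:
  mean(X) = (8 + 4 + 3 + 2 + 9 + 3) / 6 = 29/6 = 4.8333
  mean(Y) = (9 + 1 + 8 + 5 + 9 + 8) / 6 = 40/6 = 6.6667
  x̄ = (4.8333, 6.6667),  deviation x̄ - mu_0 = (4.8333, 6.6667) - (5, 5) = (-0.1667, 1.6667).

Step 2 — sample covariance matrix, S[i,j] = (1/(n-1)) · Σ_k (x_{k,i} - mean_i) · (x_{k,j} - mean_j), divisor n-1 = 5:
  S[X,X] = ((3.1667)·(3.1667) + (-0.8333)·(-0.8333) + (-1.8333)·(-1.8333) + (-2.8333)·(-2.8333) + (4.1667)·(4.1667) + (-1.8333)·(-1.8333)) / 5 = 42.8333/5 = 8.5667
  S[X,Y] = ((3.1667)·(2.3333) + (-0.8333)·(-5.6667) + (-1.8333)·(1.3333) + (-2.8333)·(-1.6667) + (4.1667)·(2.3333) + (-1.8333)·(1.3333)) / 5 = 21.6667/5 = 4.3333
  S[Y,Y] = ((2.3333)·(2.3333) + (-5.6667)·(-5.6667) + (1.3333)·(1.3333) + (-1.6667)·(-1.6667) + (2.3333)·(2.3333) + (1.3333)·(1.3333)) / 5 = 49.3333/5 = 9.8667
  S = [[8.5667, 4.3333],
 [4.3333, 9.8667]].

Step 3 — invert S. det(S) = 8.5667·9.8667 - (4.3333)² = 65.7467.
  S^{-1} = (1/det) · [[d, -b], [-b, a]] = [[0.1501, -0.0659],
 [-0.0659, 0.1303]].

Step 4 — quadratic form (x̄ - mu_0)^T · S^{-1} · (x̄ - mu_0):
  S^{-1} · (x̄ - mu_0) = (-0.1349, 0.2281),
  (x̄ - mu_0)^T · [...] = (-0.1667)·(-0.1349) + (1.6667)·(0.2281) = 0.4027.

Step 5 — scale by n: T² = 6 · 0.4027 = 2.4163.

T² ≈ 2.4163


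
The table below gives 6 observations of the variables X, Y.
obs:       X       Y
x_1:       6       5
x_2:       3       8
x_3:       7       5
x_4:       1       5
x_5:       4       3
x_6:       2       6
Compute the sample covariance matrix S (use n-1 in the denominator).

Step 1 — column means:
  mean(X) = (6 + 3 + 7 + 1 + 4 + 2) / 6 = 23/6 = 3.8333
  mean(Y) = (5 + 8 + 5 + 5 + 3 + 6) / 6 = 32/6 = 5.3333

Step 2 — sample covariance S[i,j] = (1/(n-1)) · Σ_k (x_{k,i} - mean_i) · (x_{k,j} - mean_j), with n-1 = 5.
  S[X,X] = ((2.1667)·(2.1667) + (-0.8333)·(-0.8333) + (3.1667)·(3.1667) + (-2.8333)·(-2.8333) + (0.1667)·(0.1667) + (-1.8333)·(-1.8333)) / 5 = 26.8333/5 = 5.3667
  S[X,Y] = ((2.1667)·(-0.3333) + (-0.8333)·(2.6667) + (3.1667)·(-0.3333) + (-2.8333)·(-0.3333) + (0.1667)·(-2.3333) + (-1.8333)·(0.6667)) / 5 = -4.6667/5 = -0.9333
  S[Y,Y] = ((-0.3333)·(-0.3333) + (2.6667)·(2.6667) + (-0.3333)·(-0.3333) + (-0.3333)·(-0.3333) + (-2.3333)·(-2.3333) + (0.6667)·(0.6667)) / 5 = 13.3333/5 = 2.6667

S is symmetric (S[j,i] = S[i,j]). Assembling:

S = [[5.3667, -0.9333],
 [-0.9333, 2.6667]]


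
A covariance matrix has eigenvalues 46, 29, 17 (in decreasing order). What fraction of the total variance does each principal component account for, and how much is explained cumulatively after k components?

Step 1 — total variance = trace(Sigma) = Σ λ_i = 46 + 29 + 17 = 92.

Step 2 — fraction explained by component i = λ_i / Σ λ:
  PC1: 46/92 = 0.5
  PC2: 29/92 = 0.3152
  PC3: 17/92 = 0.1848

Step 3 — cumulative fraction after k components = (λ_1 + ... + λ_k) / Σ λ:
  k = 1: 46/92 = 0.5
  k = 2: (46 + 29)/92 = 75/92 = 0.8152
  k = 3: (46 + 29 + 17)/92 = 92/92 = 1

Summary (fraction, with percent):

explained: PC1 0.5 (50%), PC2 0.3152 (31.52%), PC3 0.1848 (18.48%);  cumulative: 0.5, 0.8152, 1


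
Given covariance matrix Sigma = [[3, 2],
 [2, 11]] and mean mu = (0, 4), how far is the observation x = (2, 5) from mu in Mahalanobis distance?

Step 1 — centre the observation: (x - mu) = (2, 1).

Step 2 — invert Sigma. det(Sigma) = 3·11 - (2)² = 29.
  Sigma^{-1} = (1/det) · [[d, -b], [-b, a]] = [[0.3793, -0.069],
 [-0.069, 0.1034]].

Step 3 — form the quadratic (x - mu)^T · Sigma^{-1} · (x - mu):
  Sigma^{-1} · (x - mu) = (0.6897, -0.0345).
  (x - mu)^T · [Sigma^{-1} · (x - mu)] = (2)·(0.6897) + (1)·(-0.0345) = 1.3448.

Step 4 — take square root: d = √(1.3448) ≈ 1.1597.

d(x, mu) = √(1.3448) ≈ 1.1597


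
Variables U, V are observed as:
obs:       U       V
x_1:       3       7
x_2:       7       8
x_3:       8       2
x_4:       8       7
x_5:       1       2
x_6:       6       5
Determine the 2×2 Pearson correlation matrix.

Step 1 — column means:
  mean(U) = (3 + 7 + 8 + 8 + 1 + 6) / 6 = 33/6 = 5.5
  mean(V) = (7 + 8 + 2 + 7 + 2 + 5) / 6 = 31/6 = 5.1667

Step 2 — sample variances and covariances s[i,j] = (1/(n-1)) · Σ_k (x_{k,i} - mean_i) · (x_{k,j} - mean_j), with n-1 = 5:
  s[U,U] = ((-2.5)·(-2.5) + (1.5)·(1.5) + (2.5)·(2.5) + (2.5)·(2.5) + (-4.5)·(-4.5) + (0.5)·(0.5)) / 5 = 41.5/5 = 8.3
  s[U,V] = ((-2.5)·(1.8333) + (1.5)·(2.8333) + (2.5)·(-3.1667) + (2.5)·(1.8333) + (-4.5)·(-3.1667) + (0.5)·(-0.1667)) / 5 = 10.5/5 = 2.1
  s[V,V] = ((1.8333)·(1.8333) + (2.8333)·(2.8333) + (-3.1667)·(-3.1667) + (1.8333)·(1.8333) + (-3.1667)·(-3.1667) + (-0.1667)·(-0.1667)) / 5 = 34.8333/5 = 6.9667
  Sample standard deviations s_i = √(s[i,i]):
  s(U) = √(8.3) = 2.881
  s(V) = √(6.9667) = 2.6394

Step 3 — r_{ij} = s_{ij} / (s_i · s_j):
  r[U,U] = 1 (diagonal).
  r[U,V] = 2.1 / (2.881 · 2.6394) = 2.1 / 7.6042 = 0.2762
  r[V,V] = 1 (diagonal).

R is symmetric with unit diagonal. Assembling:

R = [[1, 0.2762],
 [0.2762, 1]]


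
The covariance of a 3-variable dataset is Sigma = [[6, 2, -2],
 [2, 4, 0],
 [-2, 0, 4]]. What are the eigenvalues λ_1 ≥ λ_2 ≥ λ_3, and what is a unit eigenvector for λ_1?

Step 1 — characteristic polynomial p(λ) = det(λI - Sigma) = λ³ - tr·λ² + c_1·λ - det, where tr = trace, c_1 = sum of the principal 2×2 minors, det = det(Sigma):
  tr = 6 + 4 + 4 = 14,
  c_1 = (6·4 - (2)²) + (6·4 - (-2)²) + (4·4 - (0)²) = 20 + 20 + 16 = 56,
  det = 6·(4·4 - (0)²) - (2)·((2)·4 - (0)·(-2)) + (-2)·((2)·(0) - 4·(-2)) = 6·(16) - (2)·(8) + (-2)·(8) = 64.
  So p(λ) = λ³ - 14λ² + 56λ - 64.
Step 2 — look for an integer root (rational root theorem: any rational root is an integer divisor of 64). Testing λ = 2:
  p(2) = 8 - 56 + 112 - 64 = 0  ✓
  Dividing out (λ - 2): p(λ) = (λ - 2)(λ² - 12λ + 32).
Step 3 — remaining eigenvalues from the quadratic λ² - 12λ + 32 = 0:
  Δ = 12² - 4·32 = 144 - 128 = 16,  λ = (12 ± √16)/2 = (12 ± 4)/2 = 8 or 4.
  Sorted: λ_1 = 8,  λ_2 = 4,  λ_3 = 2  (check: sum = 14 = tr ✓).

Step 4 — unit eigenvector for λ_1 = 8: v spans the null space of (Sigma - λ_1 I), whose rows are
  r_1 = (-2, 2, -2),  r_2 = (2, -4, 0),  r_3 = (-2, 0, -4).
  v is orthogonal to every row, so take v ∝ r_1 × r_2 = ((2)·(0) - (-2)·(-4), (-2)·(2) - (-2)·(0), (-2)·(-4) - (2)·(2)) = (-8, -4, 4).
  Rescale (divide by 4; multiply by -1 so the first nonzero entry is positive): u = (2, 1, -1).
  ||u|| = √((2)² + (1)² + (-1)²) = √(6) ≈ 2.4495,  v_1 = u/||u|| ≈ (0.8165, 0.4082, -0.4082) (||v_1|| = 1).

λ_1 = 8,  λ_2 = 4,  λ_3 = 2;  v_1 ≈ (0.8165, 0.4082, -0.4082)


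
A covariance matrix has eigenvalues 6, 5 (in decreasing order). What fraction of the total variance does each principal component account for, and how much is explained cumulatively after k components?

Step 1 — total variance = trace(Sigma) = Σ λ_i = 6 + 5 = 11.

Step 2 — fraction explained by component i = λ_i / Σ λ:
  PC1: 6/11 = 0.5455
  PC2: 5/11 = 0.4545

Step 3 — cumulative fraction after k components = (λ_1 + ... + λ_k) / Σ λ:
  k = 1: 6/11 = 0.5455
  k = 2: (6 + 5)/11 = 11/11 = 1

Summary (fraction, with percent):

explained: PC1 0.5455 (54.55%), PC2 0.4545 (45.45%);  cumulative: 0.5455, 1


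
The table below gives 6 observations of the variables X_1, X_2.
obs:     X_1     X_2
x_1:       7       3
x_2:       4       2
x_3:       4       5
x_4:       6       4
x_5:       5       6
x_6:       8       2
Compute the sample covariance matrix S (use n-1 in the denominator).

Step 1 — column means:
  mean(X_1) = (7 + 4 + 4 + 6 + 5 + 8) / 6 = 34/6 = 5.6667
  mean(X_2) = (3 + 2 + 5 + 4 + 6 + 2) / 6 = 22/6 = 3.6667

Step 2 — sample covariance S[i,j] = (1/(n-1)) · Σ_k (x_{k,i} - mean_i) · (x_{k,j} - mean_j), with n-1 = 5.
  S[X_1,X_1] = ((1.3333)·(1.3333) + (-1.6667)·(-1.6667) + (-1.6667)·(-1.6667) + (0.3333)·(0.3333) + (-0.6667)·(-0.6667) + (2.3333)·(2.3333)) / 5 = 13.3333/5 = 2.6667
  S[X_1,X_2] = ((1.3333)·(-0.6667) + (-1.6667)·(-1.6667) + (-1.6667)·(1.3333) + (0.3333)·(0.3333) + (-0.6667)·(2.3333) + (2.3333)·(-1.6667)) / 5 = -5.6667/5 = -1.1333
  S[X_2,X_2] = ((-0.6667)·(-0.6667) + (-1.6667)·(-1.6667) + (1.3333)·(1.3333) + (0.3333)·(0.3333) + (2.3333)·(2.3333) + (-1.6667)·(-1.6667)) / 5 = 13.3333/5 = 2.6667

S is symmetric (S[j,i] = S[i,j]). Assembling:

S = [[2.6667, -1.1333],
 [-1.1333, 2.6667]]


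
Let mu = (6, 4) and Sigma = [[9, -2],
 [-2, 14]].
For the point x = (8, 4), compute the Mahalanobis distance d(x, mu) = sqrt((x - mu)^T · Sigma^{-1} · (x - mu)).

Step 1 — centre the observation: (x - mu) = (2, 0).

Step 2 — invert Sigma. det(Sigma) = 9·14 - (-2)² = 122.
  Sigma^{-1} = (1/det) · [[d, -b], [-b, a]] = [[0.1148, 0.0164],
 [0.0164, 0.0738]].

Step 3 — form the quadratic (x - mu)^T · Sigma^{-1} · (x - mu):
  Sigma^{-1} · (x - mu) = (0.2295, 0.0328).
  (x - mu)^T · [Sigma^{-1} · (x - mu)] = (2)·(0.2295) + (0)·(0.0328) = 0.459.

Step 4 — take square root: d = √(0.459) ≈ 0.6775.

d(x, mu) = √(0.459) ≈ 0.6775


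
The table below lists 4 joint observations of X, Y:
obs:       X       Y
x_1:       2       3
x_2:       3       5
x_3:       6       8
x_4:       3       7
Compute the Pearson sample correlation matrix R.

Step 1 — column means:
  mean(X) = (2 + 3 + 6 + 3) / 4 = 14/4 = 3.5
  mean(Y) = (3 + 5 + 8 + 7) / 4 = 23/4 = 5.75

Step 2 — sample variances and covariances s[i,j] = (1/(n-1)) · Σ_k (x_{k,i} - mean_i) · (x_{k,j} - mean_j), with n-1 = 3:
  s[X,X] = ((-1.5)·(-1.5) + (-0.5)·(-0.5) + (2.5)·(2.5) + (-0.5)·(-0.5)) / 3 = 9/3 = 3
  s[X,Y] = ((-1.5)·(-2.75) + (-0.5)·(-0.75) + (2.5)·(2.25) + (-0.5)·(1.25)) / 3 = 9.5/3 = 3.1667
  s[Y,Y] = ((-2.75)·(-2.75) + (-0.75)·(-0.75) + (2.25)·(2.25) + (1.25)·(1.25)) / 3 = 14.75/3 = 4.9167
  Sample standard deviations s_i = √(s[i,i]):
  s(X) = √(3) = 1.7321
  s(Y) = √(4.9167) = 2.2174

Step 3 — r_{ij} = s_{ij} / (s_i · s_j):
  r[X,X] = 1 (diagonal).
  r[X,Y] = 3.1667 / (1.7321 · 2.2174) = 3.1667 / 3.8406 = 0.8245
  r[Y,Y] = 1 (diagonal).

R is symmetric with unit diagonal. Assembling:

R = [[1, 0.8245],
 [0.8245, 1]]


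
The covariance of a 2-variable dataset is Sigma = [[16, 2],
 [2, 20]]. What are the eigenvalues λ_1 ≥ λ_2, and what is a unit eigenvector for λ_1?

Step 1 — characteristic polynomial of 2×2 Sigma:
  det(Sigma - λI) = λ² - trace · λ + det = 0.
  trace = 16 + 20 = 36, det = 16·20 - (2)² = 316.
Step 2 — discriminant:
  Δ = trace² - 4·det = 1296 - 1264 = 32.
Step 3 — eigenvalues:
  λ = (trace ± √Δ)/2 = (36 ± 5.6569)/2,
  λ_1 = 20.8284,  λ_2 = 15.1716.

Step 4 — unit eigenvector for λ_1: solve (Sigma - λ_1 I)v = 0. First row:
  (16 - 20.8284)·v_x + (2)·v_y = 0, i.e. (-4.8284)·v_x + (2)·v_y = 0,
  so v ∝ (b, λ_1 - a) = (2, 4.8284) = u.
  ||u|| = √((2)² + (4.8284)²) = √(27.3137) ≈ 5.2263,
  v_1 = u/||u|| ≈ (0.3827, 0.9239) (||v_1|| = 1).

λ_1 = 20.8284,  λ_2 = 15.1716;  v_1 ≈ (0.3827, 0.9239)


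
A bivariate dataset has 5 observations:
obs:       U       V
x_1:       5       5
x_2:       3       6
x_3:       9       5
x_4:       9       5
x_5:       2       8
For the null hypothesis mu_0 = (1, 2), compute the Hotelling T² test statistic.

Step 1 — sample mean vector:
  mean(U) = (5 + 3 + 9 + 9 + 2) / 5 = 28/5 = 5.6
  mean(V) = (5 + 6 + 5 + 5 + 8) / 5 = 29/5 = 5.8
  x̄ = (5.6, 5.8),  deviation x̄ - mu_0 = (5.6, 5.8) - (1, 2) = (4.6, 3.8).

Step 2 — sample covariance matrix, S[i,j] = (1/(n-1)) · Σ_k (x_{k,i} - mean_i) · (x_{k,j} - mean_j), divisor n-1 = 4:
  S[U,U] = ((-0.6)·(-0.6) + (-2.6)·(-2.6) + (3.4)·(3.4) + (3.4)·(3.4) + (-3.6)·(-3.6)) / 4 = 43.2/4 = 10.8
  S[U,V] = ((-0.6)·(-0.8) + (-2.6)·(0.2) + (3.4)·(-0.8) + (3.4)·(-0.8) + (-3.6)·(2.2)) / 4 = -13.4/4 = -3.35
  S[V,V] = ((-0.8)·(-0.8) + (0.2)·(0.2) + (-0.8)·(-0.8) + (-0.8)·(-0.8) + (2.2)·(2.2)) / 4 = 6.8/4 = 1.7
  S = [[10.8, -3.35],
 [-3.35, 1.7]].

Step 3 — invert S. det(S) = 10.8·1.7 - (-3.35)² = 7.1375.
  S^{-1} = (1/det) · [[d, -b], [-b, a]] = [[0.2382, 0.4694],
 [0.4694, 1.5131]].

Step 4 — quadratic form (x̄ - mu_0)^T · S^{-1} · (x̄ - mu_0):
  S^{-1} · (x̄ - mu_0) = (2.8792, 7.9089),
  (x̄ - mu_0)^T · [...] = (4.6)·(2.8792) + (3.8)·(7.9089) = 43.2981.

Step 5 — scale by n: T² = 5 · 43.2981 = 216.4904.

T² ≈ 216.4904


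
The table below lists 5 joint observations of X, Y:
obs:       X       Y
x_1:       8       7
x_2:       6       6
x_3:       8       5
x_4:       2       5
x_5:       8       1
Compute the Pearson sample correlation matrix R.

Step 1 — column means:
  mean(X) = (8 + 6 + 8 + 2 + 8) / 5 = 32/5 = 6.4
  mean(Y) = (7 + 6 + 5 + 5 + 1) / 5 = 24/5 = 4.8

Step 2 — sample variances and covariances s[i,j] = (1/(n-1)) · Σ_k (x_{k,i} - mean_i) · (x_{k,j} - mean_j), with n-1 = 4:
  s[X,X] = ((1.6)·(1.6) + (-0.4)·(-0.4) + (1.6)·(1.6) + (-4.4)·(-4.4) + (1.6)·(1.6)) / 4 = 27.2/4 = 6.8
  s[X,Y] = ((1.6)·(2.2) + (-0.4)·(1.2) + (1.6)·(0.2) + (-4.4)·(0.2) + (1.6)·(-3.8)) / 4 = -3.6/4 = -0.9
  s[Y,Y] = ((2.2)·(2.2) + (1.2)·(1.2) + (0.2)·(0.2) + (0.2)·(0.2) + (-3.8)·(-3.8)) / 4 = 20.8/4 = 5.2
  Sample standard deviations s_i = √(s[i,i]):
  s(X) = √(6.8) = 2.6077
  s(Y) = √(5.2) = 2.2804

Step 3 — r_{ij} = s_{ij} / (s_i · s_j):
  r[X,X] = 1 (diagonal).
  r[X,Y] = -0.9 / (2.6077 · 2.2804) = -0.9 / 5.9464 = -0.1514
  r[Y,Y] = 1 (diagonal).

R is symmetric with unit diagonal. Assembling:

R = [[1, -0.1514],
 [-0.1514, 1]]


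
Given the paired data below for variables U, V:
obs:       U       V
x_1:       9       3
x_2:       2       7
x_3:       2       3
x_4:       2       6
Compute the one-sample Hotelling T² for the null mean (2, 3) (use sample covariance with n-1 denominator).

Step 1 — sample mean vector:
  mean(U) = (9 + 2 + 2 + 2) / 4 = 15/4 = 3.75
  mean(V) = (3 + 7 + 3 + 6) / 4 = 19/4 = 4.75
  x̄ = (3.75, 4.75),  deviation x̄ - mu_0 = (3.75, 4.75) - (2, 3) = (1.75, 1.75).

Step 2 — sample covariance matrix, S[i,j] = (1/(n-1)) · Σ_k (x_{k,i} - mean_i) · (x_{k,j} - mean_j), divisor n-1 = 3:
  S[U,U] = ((5.25)·(5.25) + (-1.75)·(-1.75) + (-1.75)·(-1.75) + (-1.75)·(-1.75)) / 3 = 36.75/3 = 12.25
  S[U,V] = ((5.25)·(-1.75) + (-1.75)·(2.25) + (-1.75)·(-1.75) + (-1.75)·(1.25)) / 3 = -12.25/3 = -4.0833
  S[V,V] = ((-1.75)·(-1.75) + (2.25)·(2.25) + (-1.75)·(-1.75) + (1.25)·(1.25)) / 3 = 12.75/3 = 4.25
  S = [[12.25, -4.0833],
 [-4.0833, 4.25]].

Step 3 — invert S. det(S) = 12.25·4.25 - (-4.0833)² = 35.3889.
  S^{-1} = (1/det) · [[d, -b], [-b, a]] = [[0.1201, 0.1154],
 [0.1154, 0.3462]].

Step 4 — quadratic form (x̄ - mu_0)^T · S^{-1} · (x̄ - mu_0):
  S^{-1} · (x̄ - mu_0) = (0.4121, 0.8077),
  (x̄ - mu_0)^T · [...] = (1.75)·(0.4121) + (1.75)·(0.8077) = 2.1346.

Step 5 — scale by n: T² = 4 · 2.1346 = 8.5385.

T² ≈ 8.5385


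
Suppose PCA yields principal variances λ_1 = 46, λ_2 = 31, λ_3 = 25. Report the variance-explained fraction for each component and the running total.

Step 1 — total variance = trace(Sigma) = Σ λ_i = 46 + 31 + 25 = 102.

Step 2 — fraction explained by component i = λ_i / Σ λ:
  PC1: 46/102 = 0.451
  PC2: 31/102 = 0.3039
  PC3: 25/102 = 0.2451

Step 3 — cumulative fraction after k components = (λ_1 + ... + λ_k) / Σ λ:
  k = 1: 46/102 = 0.451
  k = 2: (46 + 31)/102 = 77/102 = 0.7549
  k = 3: (46 + 31 + 25)/102 = 102/102 = 1

Summary (fraction, with percent):

explained: PC1 0.451 (45.1%), PC2 0.3039 (30.39%), PC3 0.2451 (24.51%);  cumulative: 0.451, 0.7549, 1


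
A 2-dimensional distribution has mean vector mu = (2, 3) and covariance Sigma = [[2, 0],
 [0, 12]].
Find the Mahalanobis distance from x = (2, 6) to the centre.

Step 1 — centre the observation: (x - mu) = (0, 3).

Step 2 — invert Sigma. det(Sigma) = 2·12 - (0)² = 24.
  Sigma^{-1} = (1/det) · [[d, -b], [-b, a]] = [[0.5, 0],
 [0, 0.0833]].

Step 3 — form the quadratic (x - mu)^T · Sigma^{-1} · (x - mu):
  Sigma^{-1} · (x - mu) = (0, 0.25).
  (x - mu)^T · [Sigma^{-1} · (x - mu)] = (0)·(0) + (3)·(0.25) = 0.75.

Step 4 — take square root: d = √(0.75) ≈ 0.866.

d(x, mu) = √(0.75) ≈ 0.866


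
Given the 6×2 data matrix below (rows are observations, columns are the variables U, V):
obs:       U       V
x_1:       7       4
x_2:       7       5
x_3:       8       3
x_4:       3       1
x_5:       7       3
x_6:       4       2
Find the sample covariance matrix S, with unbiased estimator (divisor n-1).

Step 1 — column means:
  mean(U) = (7 + 7 + 8 + 3 + 7 + 4) / 6 = 36/6 = 6
  mean(V) = (4 + 5 + 3 + 1 + 3 + 2) / 6 = 18/6 = 3

Step 2 — sample covariance S[i,j] = (1/(n-1)) · Σ_k (x_{k,i} - mean_i) · (x_{k,j} - mean_j), with n-1 = 5.
  S[U,U] = ((1)·(1) + (1)·(1) + (2)·(2) + (-3)·(-3) + (1)·(1) + (-2)·(-2)) / 5 = 20/5 = 4
  S[U,V] = ((1)·(1) + (1)·(2) + (2)·(0) + (-3)·(-2) + (1)·(0) + (-2)·(-1)) / 5 = 11/5 = 2.2
  S[V,V] = ((1)·(1) + (2)·(2) + (0)·(0) + (-2)·(-2) + (0)·(0) + (-1)·(-1)) / 5 = 10/5 = 2

S is symmetric (S[j,i] = S[i,j]). Assembling:

S = [[4, 2.2],
 [2.2, 2]]


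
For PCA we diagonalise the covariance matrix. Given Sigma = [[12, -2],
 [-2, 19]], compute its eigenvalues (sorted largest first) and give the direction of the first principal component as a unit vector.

Step 1 — characteristic polynomial of 2×2 Sigma:
  det(Sigma - λI) = λ² - trace · λ + det = 0.
  trace = 12 + 19 = 31, det = 12·19 - (-2)² = 224.
Step 2 — discriminant:
  Δ = trace² - 4·det = 961 - 896 = 65.
Step 3 — eigenvalues:
  λ = (trace ± √Δ)/2 = (31 ± 8.0623)/2,
  λ_1 = 19.5311,  λ_2 = 11.4689.

Step 4 — unit eigenvector for λ_1: solve (Sigma - λ_1 I)v = 0. First row:
  (12 - 19.5311)·v_x + (-2)·v_y = 0, i.e. (-7.5311)·v_x + (-2)·v_y = 0,
  so v ∝ (b, λ_1 - a) = (-2, 7.5311); multiply by -1 so the first entry is positive: u = (2, -7.5311).
  ||u|| = √((2)² + (-7.5311)²) = √(60.7179) ≈ 7.7922,
  v_1 = u/||u|| ≈ (0.2567, -0.9665) (||v_1|| = 1).

λ_1 = 19.5311,  λ_2 = 11.4689;  v_1 ≈ (0.2567, -0.9665)


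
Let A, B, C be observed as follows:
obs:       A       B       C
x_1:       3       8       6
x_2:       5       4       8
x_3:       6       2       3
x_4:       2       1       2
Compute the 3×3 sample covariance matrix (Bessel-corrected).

Step 1 — column means:
  mean(A) = (3 + 5 + 6 + 2) / 4 = 16/4 = 4
  mean(B) = (8 + 4 + 2 + 1) / 4 = 15/4 = 3.75
  mean(C) = (6 + 8 + 3 + 2) / 4 = 19/4 = 4.75

Step 2 — sample covariance S[i,j] = (1/(n-1)) · Σ_k (x_{k,i} - mean_i) · (x_{k,j} - mean_j), with n-1 = 3.
  S[A,A] = ((-1)·(-1) + (1)·(1) + (2)·(2) + (-2)·(-2)) / 3 = 10/3 = 3.3333
  S[A,B] = ((-1)·(4.25) + (1)·(0.25) + (2)·(-1.75) + (-2)·(-2.75)) / 3 = -2/3 = -0.6667
  S[A,C] = ((-1)·(1.25) + (1)·(3.25) + (2)·(-1.75) + (-2)·(-2.75)) / 3 = 4/3 = 1.3333
  S[B,B] = ((4.25)·(4.25) + (0.25)·(0.25) + (-1.75)·(-1.75) + (-2.75)·(-2.75)) / 3 = 28.75/3 = 9.5833
  S[B,C] = ((4.25)·(1.25) + (0.25)·(3.25) + (-1.75)·(-1.75) + (-2.75)·(-2.75)) / 3 = 16.75/3 = 5.5833
  S[C,C] = ((1.25)·(1.25) + (3.25)·(3.25) + (-1.75)·(-1.75) + (-2.75)·(-2.75)) / 3 = 22.75/3 = 7.5833

S is symmetric (S[j,i] = S[i,j]). Assembling:

S = [[3.3333, -0.6667, 1.3333],
 [-0.6667, 9.5833, 5.5833],
 [1.3333, 5.5833, 7.5833]]
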